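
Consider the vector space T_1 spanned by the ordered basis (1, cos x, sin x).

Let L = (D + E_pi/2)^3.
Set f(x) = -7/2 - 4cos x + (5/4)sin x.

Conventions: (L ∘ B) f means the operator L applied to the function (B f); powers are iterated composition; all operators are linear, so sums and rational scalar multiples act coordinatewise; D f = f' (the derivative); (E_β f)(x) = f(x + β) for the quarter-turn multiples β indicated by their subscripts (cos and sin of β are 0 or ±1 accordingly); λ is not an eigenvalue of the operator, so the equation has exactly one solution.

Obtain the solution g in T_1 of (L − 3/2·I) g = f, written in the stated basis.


the image equals g(x) = 7 + (64/265)cos x + (241/530)sin x

write g with unknown coordinates in the stated basis and equate coefficients in (L − 3/2·I) g = f
solving from the highest basis element down gives g = 7 + (64/265)cos x + (241/530)sin x
check: L g = 7 - (964/265)cos x + (512/265)sin x
so L g − 3/2·g = -7/2 - 4cos x + (5/4)sin x = f ✓


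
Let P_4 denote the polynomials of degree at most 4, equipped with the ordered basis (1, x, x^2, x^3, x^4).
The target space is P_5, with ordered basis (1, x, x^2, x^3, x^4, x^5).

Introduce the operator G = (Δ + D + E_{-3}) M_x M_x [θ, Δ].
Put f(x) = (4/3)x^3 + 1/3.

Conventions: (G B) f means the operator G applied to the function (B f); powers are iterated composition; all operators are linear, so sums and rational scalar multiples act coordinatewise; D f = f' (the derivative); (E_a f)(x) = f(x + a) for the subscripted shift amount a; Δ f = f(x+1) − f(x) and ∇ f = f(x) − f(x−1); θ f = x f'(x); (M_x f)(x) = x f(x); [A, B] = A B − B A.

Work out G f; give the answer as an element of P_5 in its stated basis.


Δ f = 4x^2 + 4x + 4/3
θ Δ f = 8x^2 + 4x
θ f = 4x^3
Δ θ f = 12x^2 + 12x + 4
[θ, Δ] f = -4x^2 - 8x - 4
M_x [θ, Δ] f = -4x^3 - 8x^2 - 4x
M_x M_x [θ, Δ] f = -4x^4 - 8x^3 - 4x^2
Δ (M_x M_x) [θ, Δ] f = -16x^3 - 48x^2 - 48x - 16
D (M_x M_x) [θ, Δ] f = -16x^3 - 24x^2 - 8x
E_{-3} (M_x M_x) [θ, Δ] f = -4x^4 + 40x^3 - 148x^2 + 240x - 144
(Δ + D + E_{-3}) (M_x M_x) [θ, Δ] f = -4x^4 + 8x^3 - 220x^2 + 184x - 160

the image equals g(x) = -4x^4 + 8x^3 - 220x^2 + 184x - 160


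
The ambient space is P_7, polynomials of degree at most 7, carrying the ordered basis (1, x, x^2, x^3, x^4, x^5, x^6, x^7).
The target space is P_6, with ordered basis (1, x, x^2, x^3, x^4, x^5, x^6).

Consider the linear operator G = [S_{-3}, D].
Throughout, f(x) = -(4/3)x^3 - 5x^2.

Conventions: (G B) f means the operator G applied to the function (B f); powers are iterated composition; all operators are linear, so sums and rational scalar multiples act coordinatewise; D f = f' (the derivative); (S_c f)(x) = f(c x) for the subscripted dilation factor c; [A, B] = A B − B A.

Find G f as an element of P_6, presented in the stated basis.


D f = -4x^2 - 10x
S_{-3} D f = -36x^2 + 30x
S_{-3} f = 36x^3 - 45x^2
D S_{-3} f = 108x^2 - 90x
[S_{-3}, D] f = -144x^2 + 120x

the image equals g(x) = -144x^2 + 120x


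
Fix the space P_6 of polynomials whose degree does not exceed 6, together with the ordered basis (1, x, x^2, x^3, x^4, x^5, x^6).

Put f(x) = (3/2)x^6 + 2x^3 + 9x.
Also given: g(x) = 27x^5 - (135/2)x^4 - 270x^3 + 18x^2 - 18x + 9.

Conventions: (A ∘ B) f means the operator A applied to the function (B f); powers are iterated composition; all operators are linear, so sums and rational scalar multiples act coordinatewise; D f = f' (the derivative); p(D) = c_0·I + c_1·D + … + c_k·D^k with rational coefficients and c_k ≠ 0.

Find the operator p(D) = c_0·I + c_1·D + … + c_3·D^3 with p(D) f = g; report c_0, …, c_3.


p(D) = 3·D − (3/2)·D^2 − (3/2)·D^3, i.e. c_0 = 0, c_1 = 3, c_2 = -3/2, c_3 = -3/2

D^0 f = (3/2)x^6 + 2x^3 + 9x
D^1 f = 9x^5 + 6x^2 + 9
D^2 f = 45x^4 + 12x
D^3 f = 180x^3 + 12
matching coefficients of g against c_0 f + c_1 Df + … from the top degree down determines the c_i
solution: c_0 = 0, c_1 = 3, c_2 = -3/2, c_3 = -3/2


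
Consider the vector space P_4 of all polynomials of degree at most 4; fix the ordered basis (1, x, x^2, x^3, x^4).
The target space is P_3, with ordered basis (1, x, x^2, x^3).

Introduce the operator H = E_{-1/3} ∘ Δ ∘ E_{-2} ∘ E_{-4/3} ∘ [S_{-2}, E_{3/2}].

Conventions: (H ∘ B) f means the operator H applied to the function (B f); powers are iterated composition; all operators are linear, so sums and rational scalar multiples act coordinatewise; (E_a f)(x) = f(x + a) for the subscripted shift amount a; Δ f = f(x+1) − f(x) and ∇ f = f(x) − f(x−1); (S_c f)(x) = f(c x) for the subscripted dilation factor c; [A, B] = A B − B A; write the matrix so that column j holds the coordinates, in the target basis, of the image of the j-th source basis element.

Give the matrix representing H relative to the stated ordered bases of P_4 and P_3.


the matrix is [[0, 0, -18, -603/2, -3585]; [0, 0, 0, 108, 2412]; [0, 0, 0, 0, -432]; [0, 0, 0, 0, 0]] (rows listed top to bottom)

image of 1: 0
image of x: 0
image of x^2: -18
image of x^3: 108x - 603/2
image of x^4: -432x^2 + 2412x - 3585
each image's coordinates form column j of the matrix


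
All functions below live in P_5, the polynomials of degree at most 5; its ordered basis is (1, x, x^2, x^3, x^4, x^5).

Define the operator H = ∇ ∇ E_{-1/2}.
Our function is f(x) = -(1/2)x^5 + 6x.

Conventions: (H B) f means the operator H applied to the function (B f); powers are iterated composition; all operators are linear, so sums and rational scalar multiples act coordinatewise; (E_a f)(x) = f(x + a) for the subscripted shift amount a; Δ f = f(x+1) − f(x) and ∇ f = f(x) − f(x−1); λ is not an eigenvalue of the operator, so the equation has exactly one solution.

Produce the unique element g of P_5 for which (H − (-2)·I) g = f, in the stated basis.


write g with unknown coordinates in the stated basis and equate coefficients in (H − (-2)·I) g = f
solving from the highest basis element down gives g = -(1/4)x^5 + (5/2)x^3 - (45/4)x^2 + (109/8)x + 195/16
check: H g = -5x^3 + (45/2)x^2 - (85/4)x - 195/8
so H g − (-2)·g = -(1/2)x^5 + 6x = f ✓

the image equals g(x) = -(1/4)x^5 + (5/2)x^3 - (45/4)x^2 + (109/8)x + 195/16


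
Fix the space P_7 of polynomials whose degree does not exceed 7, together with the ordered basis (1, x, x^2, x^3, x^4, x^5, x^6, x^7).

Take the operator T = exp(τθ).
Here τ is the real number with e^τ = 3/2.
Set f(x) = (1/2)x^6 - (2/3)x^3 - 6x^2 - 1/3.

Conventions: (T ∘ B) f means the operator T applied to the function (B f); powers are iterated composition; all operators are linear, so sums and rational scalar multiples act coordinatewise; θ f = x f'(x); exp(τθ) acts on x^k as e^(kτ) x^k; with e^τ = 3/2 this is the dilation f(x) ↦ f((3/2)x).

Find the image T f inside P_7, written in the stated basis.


exp(τθ) x^k = e^(kτ) x^k; with e^τ = 3/2 this sends x^k to (3/2)^k x^k
x^2 ↦ 9/4 x^2
x^3 ↦ 27/8 x^3
x^6 ↦ 729/64 x^6
applying this coordinatewise to f: exp(τθ) f = (729/128)x^6 - (9/4)x^3 - (27/2)x^2 - 1/3

the image equals g(x) = (729/128)x^6 - (9/4)x^3 - (27/2)x^2 - 1/3


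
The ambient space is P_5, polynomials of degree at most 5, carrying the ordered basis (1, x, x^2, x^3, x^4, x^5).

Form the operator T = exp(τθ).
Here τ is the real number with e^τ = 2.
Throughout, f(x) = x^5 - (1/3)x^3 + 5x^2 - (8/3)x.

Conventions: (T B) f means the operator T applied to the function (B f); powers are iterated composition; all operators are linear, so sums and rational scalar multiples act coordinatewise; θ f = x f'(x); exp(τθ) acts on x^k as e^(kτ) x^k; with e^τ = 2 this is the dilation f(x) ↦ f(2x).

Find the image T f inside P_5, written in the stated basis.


the image equals g(x) = 32x^5 - (8/3)x^3 + 20x^2 - (16/3)x

exp(τθ) x^k = e^(kτ) x^k; with e^τ = 2 this sends x^k to 2^k x^k
x ↦ 2 x
x^2 ↦ 4 x^2
x^3 ↦ 8 x^3
x^5 ↦ 32 x^5
applying this coordinatewise to f: exp(τθ) f = 32x^5 - (8/3)x^3 + 20x^2 - (16/3)x


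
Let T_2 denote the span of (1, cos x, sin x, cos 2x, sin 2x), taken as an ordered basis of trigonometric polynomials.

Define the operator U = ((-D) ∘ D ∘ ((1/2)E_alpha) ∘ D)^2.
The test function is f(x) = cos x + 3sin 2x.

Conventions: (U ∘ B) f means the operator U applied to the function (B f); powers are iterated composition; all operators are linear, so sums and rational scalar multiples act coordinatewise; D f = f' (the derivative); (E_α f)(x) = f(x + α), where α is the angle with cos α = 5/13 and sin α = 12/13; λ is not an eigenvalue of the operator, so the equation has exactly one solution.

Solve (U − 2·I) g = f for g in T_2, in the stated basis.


the result is g(x) = -(548/1009)cos x - (160/3027)sin x - (5440/29407)cos 2x - (1269/58814)sin 2x

write g with unknown coordinates in the stated basis and equate coefficients in (U − 2·I) g = f
solving from the highest basis element down gives g = -(548/1009)cos x - (160/3027)sin x - (5440/29407)cos 2x - (1269/58814)sin 2x
check: U g = -(87/1009)cos x - (320/3027)sin x - (10880/29407)cos 2x + (86952/29407)sin 2x
so U g − 2·g = cos x + 3sin 2x = f ✓


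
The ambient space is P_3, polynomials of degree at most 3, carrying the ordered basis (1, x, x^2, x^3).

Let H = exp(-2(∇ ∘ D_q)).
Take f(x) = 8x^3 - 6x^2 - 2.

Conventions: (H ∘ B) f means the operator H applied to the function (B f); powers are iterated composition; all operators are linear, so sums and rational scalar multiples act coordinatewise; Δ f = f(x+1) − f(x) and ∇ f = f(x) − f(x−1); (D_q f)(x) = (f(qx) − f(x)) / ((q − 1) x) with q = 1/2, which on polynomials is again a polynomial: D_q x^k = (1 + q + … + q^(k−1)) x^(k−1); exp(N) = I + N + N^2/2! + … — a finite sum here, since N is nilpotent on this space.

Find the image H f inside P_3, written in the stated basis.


the image equals g(x) = 8x^3 - 6x^2 - 56x + 44

order-1 term: -56x + 46
the series for exp(-2(∇ ∘ D_q)) f terminates at order 1
exp(-2(∇ ∘ D_q)) f = 8x^3 - 6x^2 - 56x + 44


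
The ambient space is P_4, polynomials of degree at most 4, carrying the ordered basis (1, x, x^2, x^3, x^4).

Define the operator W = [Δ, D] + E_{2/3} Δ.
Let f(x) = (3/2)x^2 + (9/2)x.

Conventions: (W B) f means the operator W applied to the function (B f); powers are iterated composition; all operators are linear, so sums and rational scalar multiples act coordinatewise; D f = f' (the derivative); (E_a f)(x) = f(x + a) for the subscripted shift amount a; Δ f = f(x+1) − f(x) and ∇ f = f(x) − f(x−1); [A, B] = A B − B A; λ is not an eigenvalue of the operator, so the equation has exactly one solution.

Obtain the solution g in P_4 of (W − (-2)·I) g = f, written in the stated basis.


the result is g(x) = (3/4)x^2 + (3/2)x - 13/8

write g with unknown coordinates in the stated basis and equate coefficients in (W − (-2)·I) g = f
solving from the highest basis element down gives g = (3/4)x^2 + (3/2)x - 13/8
check: W g = (3/2)x + 13/4
so W g − (-2)·g = (3/2)x^2 + (9/2)x = f ✓


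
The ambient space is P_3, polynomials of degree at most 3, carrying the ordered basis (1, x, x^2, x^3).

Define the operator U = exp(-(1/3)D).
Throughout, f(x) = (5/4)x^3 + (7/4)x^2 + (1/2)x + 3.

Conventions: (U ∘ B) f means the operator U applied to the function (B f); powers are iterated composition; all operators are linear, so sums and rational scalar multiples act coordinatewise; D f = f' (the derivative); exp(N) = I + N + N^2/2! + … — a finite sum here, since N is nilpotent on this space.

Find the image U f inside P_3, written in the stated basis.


order-1 term: -(5/4)x^2 - (7/6)x - 1/6
order-2 term: (5/12)x + 7/36
order-3 term: -5/108
the series for exp(-(1/3)D) f terminates at order 3
exp(-(1/3)D) f = (5/4)x^3 + (1/2)x^2 - (1/4)x + 161/54

the image equals g(x) = (5/4)x^3 + (1/2)x^2 - (1/4)x + 161/54


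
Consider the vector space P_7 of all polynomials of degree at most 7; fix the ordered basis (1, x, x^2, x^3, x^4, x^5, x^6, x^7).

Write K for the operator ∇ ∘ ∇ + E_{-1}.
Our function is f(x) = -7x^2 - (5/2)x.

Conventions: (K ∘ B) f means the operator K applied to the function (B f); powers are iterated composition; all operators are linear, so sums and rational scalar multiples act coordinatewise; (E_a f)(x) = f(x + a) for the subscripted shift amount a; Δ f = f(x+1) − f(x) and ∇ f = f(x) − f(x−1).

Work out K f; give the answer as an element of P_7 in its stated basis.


the result is g(x) = -7x^2 + (23/2)x - 37/2

∇ f = -14x + 9/2
∇ ∇ f = -14
E_{-1} f = -7x^2 + (23/2)x - 9/2
(∇ ∘ ∇ + E_{-1}) f = -7x^2 + (23/2)x - 37/2


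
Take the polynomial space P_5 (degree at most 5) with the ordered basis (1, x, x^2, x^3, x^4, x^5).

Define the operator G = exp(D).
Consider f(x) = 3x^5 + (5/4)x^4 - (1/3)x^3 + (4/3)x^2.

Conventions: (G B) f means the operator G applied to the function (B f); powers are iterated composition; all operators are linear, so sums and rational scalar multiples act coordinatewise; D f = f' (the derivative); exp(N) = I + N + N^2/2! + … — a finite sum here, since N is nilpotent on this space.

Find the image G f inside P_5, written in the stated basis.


the image equals g(x) = 3x^5 + (65/4)x^4 + (104/3)x^3 + (227/6)x^2 + (65/3)x + 21/4

order-1 term: 15x^4 + 5x^3 - x^2 + (8/3)x
order-2 term: 30x^3 + (15/2)x^2 - x + 4/3
order-3 term: 30x^2 + 5x - 1/3
order-4 term: 15x + 5/4
order-5 term: 3
the series for exp(D) f terminates at order 5
exp(D) f = 3x^5 + (65/4)x^4 + (104/3)x^3 + (227/6)x^2 + (65/3)x + 21/4


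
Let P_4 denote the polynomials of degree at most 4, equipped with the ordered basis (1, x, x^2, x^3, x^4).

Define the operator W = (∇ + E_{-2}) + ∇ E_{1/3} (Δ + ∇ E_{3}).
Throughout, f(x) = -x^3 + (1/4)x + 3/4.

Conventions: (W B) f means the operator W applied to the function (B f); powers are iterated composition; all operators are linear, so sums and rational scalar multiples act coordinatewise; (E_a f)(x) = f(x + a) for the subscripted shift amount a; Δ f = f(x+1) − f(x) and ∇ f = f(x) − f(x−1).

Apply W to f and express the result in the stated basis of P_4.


∇ f = -3x^2 + 3x - 3/4
E_{-2} f = -x^3 + 6x^2 - (47/4)x + 33/4
(∇ + E_{-2}) f = -x^3 + 3x^2 - (35/4)x + 15/2
Δ f = -3x^2 - 3x - 3/4
E_{3} f = -x^3 - 9x^2 - (107/4)x - 51/2
∇ E_{3} f = -3x^2 - 15x - 75/4
(Δ + ∇ E_{3}) f = -6x^2 - 18x - 39/2
E_{1/3} (Δ + ∇ E_{3}) f = -6x^2 - 22x - 157/6
∇ E_{1/3} (Δ + ∇ E_{3}) f = -12x - 16
((∇ + E_{-2}) + ∇ E_{1/3} (Δ + ∇ E_{3})) f = -x^3 + 3x^2 - (83/4)x - 17/2

g(x) = -x^3 + 3x^2 - (83/4)x - 17/2


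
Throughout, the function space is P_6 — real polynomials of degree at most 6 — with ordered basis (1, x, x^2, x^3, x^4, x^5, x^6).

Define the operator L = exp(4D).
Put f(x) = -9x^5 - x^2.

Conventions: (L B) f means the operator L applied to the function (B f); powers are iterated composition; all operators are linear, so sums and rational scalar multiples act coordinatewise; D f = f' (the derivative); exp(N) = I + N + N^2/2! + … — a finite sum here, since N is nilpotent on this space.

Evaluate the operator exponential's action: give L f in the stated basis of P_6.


g(x) = -9x^5 - 180x^4 - 1440x^3 - 5761x^2 - 11528x - 9232

order-1 term: -180x^4 - 8x
order-2 term: -1440x^3 - 16
order-3 term: -5760x^2
order-4 term: -11520x
order-5 term: -9216
the series for exp(4D) f terminates at order 5
exp(4D) f = -9x^5 - 180x^4 - 1440x^3 - 5761x^2 - 11528x - 9232


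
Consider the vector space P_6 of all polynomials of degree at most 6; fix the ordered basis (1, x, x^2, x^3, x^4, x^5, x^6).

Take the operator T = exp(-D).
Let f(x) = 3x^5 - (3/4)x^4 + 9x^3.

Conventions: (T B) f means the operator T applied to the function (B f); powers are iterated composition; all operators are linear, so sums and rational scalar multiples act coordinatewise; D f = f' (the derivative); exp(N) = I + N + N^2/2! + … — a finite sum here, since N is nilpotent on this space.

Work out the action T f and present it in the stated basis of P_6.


the result is g(x) = 3x^5 - (63/4)x^4 + 42x^3 - (123/2)x^2 + 45x - 51/4

order-1 term: -15x^4 + 3x^3 - 27x^2
order-2 term: 30x^3 - (9/2)x^2 + 27x
order-3 term: -30x^2 + 3x - 9
order-4 term: 15x - 3/4
order-5 term: -3
the series for exp(-D) f terminates at order 5
exp(-D) f = 3x^5 - (63/4)x^4 + 42x^3 - (123/2)x^2 + 45x - 51/4


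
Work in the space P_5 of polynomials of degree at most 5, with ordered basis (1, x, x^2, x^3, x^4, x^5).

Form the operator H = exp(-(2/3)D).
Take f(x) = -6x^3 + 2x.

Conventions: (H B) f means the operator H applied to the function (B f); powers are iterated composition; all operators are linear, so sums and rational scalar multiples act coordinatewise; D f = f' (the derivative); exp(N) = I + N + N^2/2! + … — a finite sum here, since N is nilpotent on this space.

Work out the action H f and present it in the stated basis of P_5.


the image equals g(x) = -6x^3 + 12x^2 - 6x + 4/9

order-1 term: 12x^2 - 4/3
order-2 term: -8x
order-3 term: 16/9
the series for exp(-(2/3)D) f terminates at order 3
exp(-(2/3)D) f = -6x^3 + 12x^2 - 6x + 4/9


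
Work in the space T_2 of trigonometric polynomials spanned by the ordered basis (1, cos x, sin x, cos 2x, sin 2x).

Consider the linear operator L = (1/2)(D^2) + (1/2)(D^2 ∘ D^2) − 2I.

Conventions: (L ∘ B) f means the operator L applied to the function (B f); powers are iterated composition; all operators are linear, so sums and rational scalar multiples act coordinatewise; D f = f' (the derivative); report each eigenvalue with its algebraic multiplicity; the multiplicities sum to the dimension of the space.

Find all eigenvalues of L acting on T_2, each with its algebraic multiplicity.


image of 1: -2
image of cos x: -2cos x
image of sin x: -2sin x
image of cos 2x: 4cos 2x
image of sin 2x: 4sin 2x
the matrix is diagonal; its diagonal is (-2, -2, -2, 4, 4)
for a triangular matrix the eigenvalues are the diagonal entries, with algebraic multiplicity their repetition count

λ = -2 (multiplicity 3), λ = 4 (multiplicity 2)


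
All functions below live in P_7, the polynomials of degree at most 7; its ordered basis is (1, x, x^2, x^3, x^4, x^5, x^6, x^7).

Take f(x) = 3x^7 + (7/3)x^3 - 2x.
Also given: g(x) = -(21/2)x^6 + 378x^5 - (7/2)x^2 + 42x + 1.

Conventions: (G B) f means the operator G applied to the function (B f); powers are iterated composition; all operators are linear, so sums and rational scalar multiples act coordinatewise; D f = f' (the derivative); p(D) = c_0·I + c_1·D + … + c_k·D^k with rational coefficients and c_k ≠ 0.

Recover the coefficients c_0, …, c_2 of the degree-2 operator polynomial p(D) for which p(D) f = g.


D^0 f = 3x^7 + (7/3)x^3 - 2x
D^1 f = 21x^6 + 7x^2 - 2
D^2 f = 126x^5 + 14x
matching coefficients of g against c_0 f + c_1 Df + … from the top degree down determines the c_i
solution: c_0 = 0, c_1 = -1/2, c_2 = 3

p(D) = -(1/2)·D + 3·D^2, i.e. c_0 = 0, c_1 = -1/2, c_2 = 3


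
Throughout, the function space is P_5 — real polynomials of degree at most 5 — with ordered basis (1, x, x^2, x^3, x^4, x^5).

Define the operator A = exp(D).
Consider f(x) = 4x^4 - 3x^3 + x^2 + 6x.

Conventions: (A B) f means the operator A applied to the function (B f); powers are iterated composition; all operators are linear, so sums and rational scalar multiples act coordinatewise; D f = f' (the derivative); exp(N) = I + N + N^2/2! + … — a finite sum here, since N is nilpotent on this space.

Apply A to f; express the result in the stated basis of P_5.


the result is g(x) = 4x^4 + 13x^3 + 16x^2 + 15x + 8

order-1 term: 16x^3 - 9x^2 + 2x + 6
order-2 term: 24x^2 - 9x + 1
order-3 term: 16x - 3
order-4 term: 4
the series for exp(D) f terminates at order 4
exp(D) f = 4x^4 + 13x^3 + 16x^2 + 15x + 8


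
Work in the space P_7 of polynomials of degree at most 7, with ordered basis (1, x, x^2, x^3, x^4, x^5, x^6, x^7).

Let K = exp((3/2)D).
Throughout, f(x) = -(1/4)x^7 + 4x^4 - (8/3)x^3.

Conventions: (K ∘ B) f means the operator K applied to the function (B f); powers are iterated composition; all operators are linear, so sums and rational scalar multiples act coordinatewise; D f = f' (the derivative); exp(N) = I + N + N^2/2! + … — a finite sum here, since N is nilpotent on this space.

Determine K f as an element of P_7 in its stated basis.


order-1 term: -(21/8)x^6 + 24x^3 - 12x^2
order-2 term: -(189/16)x^5 + 54x^2 - 18x
order-3 term: -(945/32)x^4 + 54x - 9
order-4 term: -(2835/64)x^3 + 81/4
order-5 term: -(5103/128)x^2
order-6 term: -(5103/256)x
order-7 term: -2187/512
the series for exp((3/2)D) f terminates at order 7
exp((3/2)D) f = -(1/4)x^7 - (21/8)x^6 - (189/16)x^5 - (817/32)x^4 - (4409/192)x^3 + (273/128)x^2 + (4113/256)x + 3573/512

the image equals g(x) = -(1/4)x^7 - (21/8)x^6 - (189/16)x^5 - (817/32)x^4 - (4409/192)x^3 + (273/128)x^2 + (4113/256)x + 3573/512


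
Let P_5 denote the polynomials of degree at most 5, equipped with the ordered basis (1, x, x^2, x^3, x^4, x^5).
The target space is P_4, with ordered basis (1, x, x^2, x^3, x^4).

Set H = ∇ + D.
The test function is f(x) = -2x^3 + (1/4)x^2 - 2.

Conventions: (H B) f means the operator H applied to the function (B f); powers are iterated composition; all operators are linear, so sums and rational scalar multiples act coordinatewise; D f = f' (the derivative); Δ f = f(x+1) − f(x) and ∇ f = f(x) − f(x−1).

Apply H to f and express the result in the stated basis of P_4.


the image equals g(x) = -12x^2 + 7x - 9/4

∇ f = -6x^2 + (13/2)x - 9/4
D f = -6x^2 + (1/2)x
(∇ + D) f = -12x^2 + 7x - 9/4


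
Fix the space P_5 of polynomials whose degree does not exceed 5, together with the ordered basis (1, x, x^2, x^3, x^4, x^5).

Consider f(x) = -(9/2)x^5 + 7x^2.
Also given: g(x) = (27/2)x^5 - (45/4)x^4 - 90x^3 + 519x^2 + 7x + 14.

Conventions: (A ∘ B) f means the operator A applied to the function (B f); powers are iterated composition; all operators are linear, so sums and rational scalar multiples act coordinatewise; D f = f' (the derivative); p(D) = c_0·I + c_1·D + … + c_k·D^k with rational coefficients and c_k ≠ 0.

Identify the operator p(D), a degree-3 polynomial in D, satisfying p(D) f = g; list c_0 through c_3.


D^0 f = -(9/2)x^5 + 7x^2
D^1 f = -(45/2)x^4 + 14x
D^2 f = -90x^3 + 14
D^3 f = -270x^2
matching coefficients of g against c_0 f + c_1 Df + … from the top degree down determines the c_i
solution: c_0 = -3, c_1 = 1/2, c_2 = 1, c_3 = -2

p(D) = -3·I + (1/2)·D + D^2 − 2·D^3, i.e. c_0 = -3, c_1 = 1/2, c_2 = 1, c_3 = -2


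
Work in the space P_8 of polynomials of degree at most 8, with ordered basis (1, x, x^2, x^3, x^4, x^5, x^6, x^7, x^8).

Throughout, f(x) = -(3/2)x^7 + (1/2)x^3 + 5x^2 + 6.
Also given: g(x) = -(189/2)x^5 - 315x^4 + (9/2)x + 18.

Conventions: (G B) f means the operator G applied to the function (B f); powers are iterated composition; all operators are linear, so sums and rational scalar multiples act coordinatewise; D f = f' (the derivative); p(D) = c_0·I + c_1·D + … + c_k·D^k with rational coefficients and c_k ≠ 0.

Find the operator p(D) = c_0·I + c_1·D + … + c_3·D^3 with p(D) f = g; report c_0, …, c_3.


c_0 = 0, c_1 = 0, c_2 = 3/2, c_3 = 1

D^0 f = -(3/2)x^7 + (1/2)x^3 + 5x^2 + 6
D^1 f = -(21/2)x^6 + (3/2)x^2 + 10x
D^2 f = -63x^5 + 3x + 10
D^3 f = -315x^4 + 3
matching coefficients of g against c_0 f + c_1 Df + … from the top degree down determines the c_i
solution: c_0 = 0, c_1 = 0, c_2 = 3/2, c_3 = 1


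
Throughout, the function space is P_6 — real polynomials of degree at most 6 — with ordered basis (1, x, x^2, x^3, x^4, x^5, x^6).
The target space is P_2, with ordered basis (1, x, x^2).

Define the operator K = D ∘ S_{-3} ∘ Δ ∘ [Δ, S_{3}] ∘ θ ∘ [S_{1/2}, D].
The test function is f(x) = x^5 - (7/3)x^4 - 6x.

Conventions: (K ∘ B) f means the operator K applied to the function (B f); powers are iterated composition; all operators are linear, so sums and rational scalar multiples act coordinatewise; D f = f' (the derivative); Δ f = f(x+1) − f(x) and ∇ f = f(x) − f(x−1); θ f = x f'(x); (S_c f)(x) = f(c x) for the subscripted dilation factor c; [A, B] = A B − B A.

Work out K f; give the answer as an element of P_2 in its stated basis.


D f = 5x^4 - (28/3)x^3 - 6
S_{1/2} D f = (5/16)x^4 - (7/6)x^3 - 6
S_{1/2} f = (1/32)x^5 - (7/48)x^4 - 3x
D S_{1/2} f = (5/32)x^4 - (7/12)x^3 - 3
[S_{1/2}, D] f = (5/32)x^4 - (7/12)x^3 - 3
θ [S_{1/2}, D] f = (5/8)x^4 - (7/4)x^3
S_{3} θ [S_{1/2}, D] f = (405/8)x^4 - (189/4)x^3
Δ S_{3} θ [S_{1/2}, D] f = (405/2)x^3 + 162x^2 + (243/4)x + 27/8
Δ θ [S_{1/2}, D] f = (5/2)x^3 - (3/2)x^2 - (11/4)x - 9/8
S_{3} Δ θ [S_{1/2}, D] f = (135/2)x^3 - (27/2)x^2 - (33/4)x - 9/8
[Δ, S_{3}] θ [S_{1/2}, D] f = 135x^3 + (351/2)x^2 + 69x + 9/2
Δ [Δ, S_{3}] θ [S_{1/2}, D] f = 405x^2 + 756x + 759/2
S_{-3} Δ [Δ, S_{3}] θ [S_{1/2}, D] f = 3645x^2 - 2268x + 759/2
D (S_{-3} ∘ Δ) [Δ, S_{3}] θ [S_{1/2}, D] f = 7290x - 2268

g(x) = 7290x - 2268


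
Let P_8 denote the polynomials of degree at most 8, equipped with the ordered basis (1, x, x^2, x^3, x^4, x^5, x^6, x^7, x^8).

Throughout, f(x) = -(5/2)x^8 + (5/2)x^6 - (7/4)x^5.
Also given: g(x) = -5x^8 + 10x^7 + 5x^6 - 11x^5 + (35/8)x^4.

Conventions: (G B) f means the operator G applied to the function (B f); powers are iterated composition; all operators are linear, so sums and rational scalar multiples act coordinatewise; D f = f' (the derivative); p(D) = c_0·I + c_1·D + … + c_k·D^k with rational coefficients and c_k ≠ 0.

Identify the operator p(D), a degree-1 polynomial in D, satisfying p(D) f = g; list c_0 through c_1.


D^0 f = -(5/2)x^8 + (5/2)x^6 - (7/4)x^5
D^1 f = -20x^7 + 15x^5 - (35/4)x^4
matching coefficients of g against c_0 f + c_1 Df + … from the top degree down determines the c_i
solution: c_0 = 2, c_1 = -1/2

p(D) = 2·I − (1/2)·D, i.e. c_0 = 2, c_1 = -1/2


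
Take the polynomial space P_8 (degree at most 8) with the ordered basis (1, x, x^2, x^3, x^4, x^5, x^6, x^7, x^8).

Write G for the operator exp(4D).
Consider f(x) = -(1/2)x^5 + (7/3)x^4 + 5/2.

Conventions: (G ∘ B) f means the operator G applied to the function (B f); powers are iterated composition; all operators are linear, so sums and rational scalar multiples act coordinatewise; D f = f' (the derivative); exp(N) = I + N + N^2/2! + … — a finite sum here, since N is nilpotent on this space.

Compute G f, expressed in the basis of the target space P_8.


order-1 term: -10x^4 + (112/3)x^3
order-2 term: -80x^3 + 224x^2
order-3 term: -320x^2 + (1792/3)x
order-4 term: -640x + 1792/3
order-5 term: -512
the series for exp(4D) f terminates at order 5
exp(4D) f = -(1/2)x^5 - (23/3)x^4 - (128/3)x^3 - 96x^2 - (128/3)x + 527/6

g(x) = -(1/2)x^5 - (23/3)x^4 - (128/3)x^3 - 96x^2 - (128/3)x + 527/6


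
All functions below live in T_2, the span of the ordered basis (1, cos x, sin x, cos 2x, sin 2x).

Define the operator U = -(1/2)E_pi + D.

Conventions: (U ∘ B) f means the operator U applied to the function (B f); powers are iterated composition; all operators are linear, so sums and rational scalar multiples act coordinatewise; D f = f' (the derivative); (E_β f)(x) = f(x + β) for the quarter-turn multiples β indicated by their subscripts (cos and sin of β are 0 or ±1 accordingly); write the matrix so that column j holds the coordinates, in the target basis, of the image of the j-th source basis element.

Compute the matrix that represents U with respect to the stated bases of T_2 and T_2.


image of 1: -1/2
image of cos x: (1/2)cos x - sin x
image of sin x: cos x + (1/2)sin x
image of cos 2x: -(1/2)cos 2x - 2sin 2x
image of sin 2x: 2cos 2x - (1/2)sin 2x
each image's coordinates form column j of the matrix

the matrix is [[-1/2, 0, 0, 0, 0]; [0, 1/2, 1, 0, 0]; [0, -1, 1/2, 0, 0]; [0, 0, 0, -1/2, 2]; [0, 0, 0, -2, -1/2]] (rows listed top to bottom)


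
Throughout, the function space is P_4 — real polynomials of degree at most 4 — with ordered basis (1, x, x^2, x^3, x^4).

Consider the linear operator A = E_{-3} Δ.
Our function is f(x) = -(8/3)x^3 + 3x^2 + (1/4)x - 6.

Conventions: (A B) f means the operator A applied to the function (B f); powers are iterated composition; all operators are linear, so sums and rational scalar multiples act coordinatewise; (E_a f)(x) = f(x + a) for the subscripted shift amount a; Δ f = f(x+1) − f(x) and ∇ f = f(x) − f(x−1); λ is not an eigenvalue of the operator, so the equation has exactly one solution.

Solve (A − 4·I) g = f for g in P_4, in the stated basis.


write g with unknown coordinates in the stated basis and equate coefficients in (A − 4·I) g = f
solving from the highest basis element down gives g = (2/3)x^3 - (1/4)x^2 - (43/16)x + 827/192
check: A g = 2x^2 - (21/2)x + 539/48
so A g − 4·g = -(8/3)x^3 + 3x^2 + (1/4)x - 6 = f ✓

g(x) = (2/3)x^3 - (1/4)x^2 - (43/16)x + 827/192


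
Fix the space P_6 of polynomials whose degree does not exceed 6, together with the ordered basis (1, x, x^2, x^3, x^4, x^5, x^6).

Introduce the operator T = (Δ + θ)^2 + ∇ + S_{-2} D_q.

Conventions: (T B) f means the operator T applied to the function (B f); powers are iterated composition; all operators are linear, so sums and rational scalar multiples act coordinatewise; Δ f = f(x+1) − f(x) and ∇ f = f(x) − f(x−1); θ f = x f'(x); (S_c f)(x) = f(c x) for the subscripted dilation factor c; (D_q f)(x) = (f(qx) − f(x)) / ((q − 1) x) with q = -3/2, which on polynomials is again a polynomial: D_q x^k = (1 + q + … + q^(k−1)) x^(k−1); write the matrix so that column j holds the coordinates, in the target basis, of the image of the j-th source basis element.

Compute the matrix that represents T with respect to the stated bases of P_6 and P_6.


the matrix is [[0, 3, 3, 10, 17, 36, 67]; [0, 1, 9, 15, 48, 95, 228]; [0, 0, 4, 25, 42, 140, 315]; [0, 0, 0, 9, 45, 90, 320]; [0, 0, 0, 0, 16, 105, 165]; [0, 0, 0, 0, 0, 25, 205]; [0, 0, 0, 0, 0, 0, 36]] (rows listed top to bottom)

image of 1: 0
image of x: x + 3
image of x^2: 4x^2 + 9x + 3
image of x^3: 9x^3 + 25x^2 + 15x + 10
image of x^4: 16x^4 + 45x^3 + 42x^2 + 48x + 17
image of x^5: 25x^5 + 105x^4 + 90x^3 + 140x^2 + 95x + 36
image of x^6: 36x^6 + 205x^5 + 165x^4 + 320x^3 + 315x^2 + 228x + 67
each image's coordinates form column j of the matrix


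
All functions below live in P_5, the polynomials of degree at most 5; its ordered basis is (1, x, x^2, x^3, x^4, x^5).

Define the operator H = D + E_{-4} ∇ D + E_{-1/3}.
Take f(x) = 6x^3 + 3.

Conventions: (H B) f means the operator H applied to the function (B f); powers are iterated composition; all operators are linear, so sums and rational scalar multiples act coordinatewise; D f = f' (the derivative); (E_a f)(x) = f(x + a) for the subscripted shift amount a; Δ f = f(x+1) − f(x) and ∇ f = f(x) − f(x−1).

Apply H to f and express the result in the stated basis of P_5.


D f = 18x^2
D f = 18x^2
∇ D f = 36x - 18
E_{-4} ∇ D f = 36x - 162
E_{-1/3} f = 6x^3 - 6x^2 + 2x + 25/9
(D + E_{-4} ∇ D + E_{-1/3}) f = 6x^3 + 12x^2 + 38x - 1433/9

g(x) = 6x^3 + 12x^2 + 38x - 1433/9


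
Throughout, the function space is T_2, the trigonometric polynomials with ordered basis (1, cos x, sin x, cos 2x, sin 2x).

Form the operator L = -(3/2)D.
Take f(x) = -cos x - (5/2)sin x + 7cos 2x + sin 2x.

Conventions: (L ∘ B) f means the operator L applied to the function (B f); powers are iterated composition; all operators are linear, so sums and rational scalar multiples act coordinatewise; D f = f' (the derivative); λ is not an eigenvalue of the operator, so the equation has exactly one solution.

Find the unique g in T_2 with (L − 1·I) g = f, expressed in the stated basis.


the image equals g(x) = -(11/13)cos x + (16/13)sin x - (2/5)cos 2x - (11/5)sin 2x

write g with unknown coordinates in the stated basis and equate coefficients in (L − 1·I) g = f
solving from the highest basis element down gives g = -(11/13)cos x + (16/13)sin x - (2/5)cos 2x - (11/5)sin 2x
check: L g = -(24/13)cos x - (33/26)sin x + (33/5)cos 2x - (6/5)sin 2x
so L g − 1·g = -cos x - (5/2)sin x + 7cos 2x + sin 2x = f ✓


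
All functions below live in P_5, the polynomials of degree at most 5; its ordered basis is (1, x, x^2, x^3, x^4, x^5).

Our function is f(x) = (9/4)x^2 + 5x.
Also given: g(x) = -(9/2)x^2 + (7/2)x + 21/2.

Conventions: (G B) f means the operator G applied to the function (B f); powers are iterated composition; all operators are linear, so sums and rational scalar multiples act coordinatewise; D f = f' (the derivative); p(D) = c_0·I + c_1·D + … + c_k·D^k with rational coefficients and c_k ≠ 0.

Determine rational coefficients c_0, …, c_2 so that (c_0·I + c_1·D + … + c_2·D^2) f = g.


D^0 f = (9/4)x^2 + 5x
D^1 f = (9/2)x + 5
D^2 f = 9/2
matching coefficients of g against c_0 f + c_1 Df + … from the top degree down determines the c_i
solution: c_0 = -2, c_1 = 3, c_2 = -1

p(D) = -2·I + 3·D − D^2, i.e. c_0 = -2, c_1 = 3, c_2 = -1


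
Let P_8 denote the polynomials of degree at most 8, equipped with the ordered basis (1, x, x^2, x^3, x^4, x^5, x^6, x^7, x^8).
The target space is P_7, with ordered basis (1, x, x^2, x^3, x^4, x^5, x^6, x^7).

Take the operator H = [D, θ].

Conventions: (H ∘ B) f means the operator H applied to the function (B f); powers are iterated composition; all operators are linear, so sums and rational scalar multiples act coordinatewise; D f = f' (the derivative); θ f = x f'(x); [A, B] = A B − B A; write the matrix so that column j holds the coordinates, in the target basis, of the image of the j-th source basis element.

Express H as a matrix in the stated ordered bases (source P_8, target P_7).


the matrix is [[0, 1, 0, 0, 0, 0, 0, 0, 0]; [0, 0, 2, 0, 0, 0, 0, 0, 0]; [0, 0, 0, 3, 0, 0, 0, 0, 0]; [0, 0, 0, 0, 4, 0, 0, 0, 0]; [0, 0, 0, 0, 0, 5, 0, 0, 0]; [0, 0, 0, 0, 0, 0, 6, 0, 0]; [0, 0, 0, 0, 0, 0, 0, 7, 0]; [0, 0, 0, 0, 0, 0, 0, 0, 8]] (rows listed top to bottom)

image of 1: 0
image of x: 1
image of x^2: 2x
image of x^3: 3x^2
image of x^4: 4x^3
image of x^5: 5x^4
image of x^6: 6x^5
image of x^7: 7x^6
image of x^8: 8x^7
each image's coordinates form column j of the matrix


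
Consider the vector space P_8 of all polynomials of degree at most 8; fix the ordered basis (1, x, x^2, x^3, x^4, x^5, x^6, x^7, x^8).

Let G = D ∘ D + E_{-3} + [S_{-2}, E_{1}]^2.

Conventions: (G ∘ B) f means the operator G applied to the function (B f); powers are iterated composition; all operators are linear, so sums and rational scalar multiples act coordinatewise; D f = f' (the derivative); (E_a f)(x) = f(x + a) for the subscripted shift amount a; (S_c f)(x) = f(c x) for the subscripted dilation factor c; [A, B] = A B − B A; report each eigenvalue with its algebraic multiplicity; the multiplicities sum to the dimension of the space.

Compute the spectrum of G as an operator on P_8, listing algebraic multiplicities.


λ = 1 (multiplicity 9)

image of 1: 1
image of x: x - 3
image of x^2: x^2 - 6x - 25
image of x^3: x^3 - 9x^2 - 399x - 81
image of x^4: x^4 - 12x^3 - 3390x^2 - 972x - 783
image of x^5: x^5 - 15x^4 - 22930x^3 - 8910x^2 - 16875x - 2313
image of x^6: x^6 - 18x^5 - 138075x^4 - 69660x^3 - 206145x^2 - 51138x - 18927
image of x^7: x^7 - 21x^6 - 773913x^5 - 484785x^4 - 1932525x^3 - 700623x^2 - 545265x - 63801
image of x^8: x^8 - 24x^7 - 4128460x^6 - 3098088x^5 - 15477210x^4 - 7432488x^3 - 8785476x^2 - 1989144x - 449343
the matrix is upper triangular; its diagonal is (1, 1, 1, 1, 1, 1, 1, 1, 1)
for a triangular matrix the eigenvalues are the diagonal entries, with algebraic multiplicity their repetition count


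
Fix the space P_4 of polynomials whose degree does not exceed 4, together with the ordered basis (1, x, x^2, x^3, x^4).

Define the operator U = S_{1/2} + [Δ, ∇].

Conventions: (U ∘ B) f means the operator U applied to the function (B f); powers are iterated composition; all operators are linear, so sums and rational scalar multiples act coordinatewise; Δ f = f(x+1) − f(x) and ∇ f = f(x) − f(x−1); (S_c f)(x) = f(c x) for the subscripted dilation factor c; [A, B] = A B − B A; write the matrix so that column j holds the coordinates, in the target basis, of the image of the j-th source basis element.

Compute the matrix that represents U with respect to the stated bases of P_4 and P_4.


the matrix is [[1, 0, 0, 0, 0]; [0, 1/2, 0, 0, 0]; [0, 0, 1/4, 0, 0]; [0, 0, 0, 1/8, 0]; [0, 0, 0, 0, 1/16]] (rows listed top to bottom)

image of 1: 1
image of x: (1/2)x
image of x^2: (1/4)x^2
image of x^3: (1/8)x^3
image of x^4: (1/16)x^4
each image's coordinates form column j of the matrix


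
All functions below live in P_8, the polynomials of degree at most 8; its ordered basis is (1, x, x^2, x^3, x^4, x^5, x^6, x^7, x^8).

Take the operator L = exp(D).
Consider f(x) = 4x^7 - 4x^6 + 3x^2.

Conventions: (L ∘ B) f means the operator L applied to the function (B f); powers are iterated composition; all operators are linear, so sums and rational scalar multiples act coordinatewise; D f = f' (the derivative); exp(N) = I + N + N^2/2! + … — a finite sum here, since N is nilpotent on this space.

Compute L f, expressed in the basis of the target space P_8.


order-1 term: 28x^6 - 24x^5 + 6x
order-2 term: 84x^5 - 60x^4 + 3
order-3 term: 140x^4 - 80x^3
order-4 term: 140x^3 - 60x^2
order-5 term: 84x^2 - 24x
order-6 term: 28x - 4
order-7 term: 4
the series for exp(D) f terminates at order 7
exp(D) f = 4x^7 + 24x^6 + 60x^5 + 80x^4 + 60x^3 + 27x^2 + 10x + 3

the image equals g(x) = 4x^7 + 24x^6 + 60x^5 + 80x^4 + 60x^3 + 27x^2 + 10x + 3


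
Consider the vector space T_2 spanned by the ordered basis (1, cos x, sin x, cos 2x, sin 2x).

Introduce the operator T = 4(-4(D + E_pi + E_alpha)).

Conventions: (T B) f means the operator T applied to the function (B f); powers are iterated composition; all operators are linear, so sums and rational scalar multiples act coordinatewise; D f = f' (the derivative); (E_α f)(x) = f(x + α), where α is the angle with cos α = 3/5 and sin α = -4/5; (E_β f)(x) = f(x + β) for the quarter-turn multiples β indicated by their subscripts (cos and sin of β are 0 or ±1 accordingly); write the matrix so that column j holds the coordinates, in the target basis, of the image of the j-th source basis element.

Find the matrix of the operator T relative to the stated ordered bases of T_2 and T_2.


the matrix is [[-32, 0, 0, 0, 0]; [0, 32/5, -16/5, 0, 0]; [0, 16/5, 32/5, 0, 0]; [0, 0, 0, -288/25, -416/25]; [0, 0, 0, 416/25, -288/25]] (rows listed top to bottom)

image of 1: -32
image of cos x: (32/5)cos x + (16/5)sin x
image of sin x: -(16/5)cos x + (32/5)sin x
image of cos 2x: -(288/25)cos 2x + (416/25)sin 2x
image of sin 2x: -(416/25)cos 2x - (288/25)sin 2x
each image's coordinates form column j of the matrix


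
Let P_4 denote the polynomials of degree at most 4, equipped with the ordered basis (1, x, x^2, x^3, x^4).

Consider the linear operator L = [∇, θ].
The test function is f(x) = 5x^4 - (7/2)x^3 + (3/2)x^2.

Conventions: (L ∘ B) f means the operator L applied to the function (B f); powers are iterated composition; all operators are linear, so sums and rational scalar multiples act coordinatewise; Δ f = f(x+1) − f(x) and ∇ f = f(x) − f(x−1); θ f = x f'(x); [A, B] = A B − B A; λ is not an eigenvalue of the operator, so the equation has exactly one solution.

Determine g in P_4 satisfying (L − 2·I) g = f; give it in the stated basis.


write g with unknown coordinates in the stated basis and equate coefficients in (L − 2·I) g = f
solving from the highest basis element down gives g = -(5/2)x^4 - (13/4)x^3 + (75/8)x^2 + (33/8)x - 115/16
check: L g = -10x^3 + (81/4)x^2 + (33/4)x - 115/8
so L g − 2·g = 5x^4 - (7/2)x^3 + (3/2)x^2 = f ✓

g(x) = -(5/2)x^4 - (13/4)x^3 + (75/8)x^2 + (33/8)x - 115/16


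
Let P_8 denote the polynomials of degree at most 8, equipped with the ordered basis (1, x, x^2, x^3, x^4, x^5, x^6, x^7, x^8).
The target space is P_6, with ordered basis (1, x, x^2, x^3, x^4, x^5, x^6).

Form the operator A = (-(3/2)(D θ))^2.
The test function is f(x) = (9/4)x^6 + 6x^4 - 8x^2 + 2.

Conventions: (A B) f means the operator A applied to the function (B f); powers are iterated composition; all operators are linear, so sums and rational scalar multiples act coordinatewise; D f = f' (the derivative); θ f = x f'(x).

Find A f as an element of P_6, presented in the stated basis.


θ f = (27/2)x^6 + 24x^4 - 16x^2
D θ f = 81x^5 + 96x^3 - 32x
(-(3/2)(D θ)) f = -(243/2)x^5 - 144x^3 + 48x
θ (-(3/2)(D θ)) f = -(1215/2)x^5 - 432x^3 + 48x
D θ (-(3/2)(D θ)) f = -(6075/2)x^4 - 1296x^2 + 48
(-(3/2)(D θ)) (-(3/2)(D θ)) f = (18225/4)x^4 + 1944x^2 - 72

the image equals g(x) = (18225/4)x^4 + 1944x^2 - 72
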